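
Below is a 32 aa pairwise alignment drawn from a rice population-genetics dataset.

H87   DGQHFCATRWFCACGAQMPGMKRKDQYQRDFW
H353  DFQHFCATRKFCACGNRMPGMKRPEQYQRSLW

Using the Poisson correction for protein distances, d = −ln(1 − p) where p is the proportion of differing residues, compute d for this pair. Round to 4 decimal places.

0.2877

Mismatches occur at site 2 (G→F), site 10 (W→K), site 16 (A→N), site 17 (Q→R), site 24 (K→P), site 25 (D→E), site 30 (D→S), site 31 (F→L).
p = 8/32 = 0.250000.
d = −ln(1 − 0.250000) = −ln(0.750000) = 0.2877.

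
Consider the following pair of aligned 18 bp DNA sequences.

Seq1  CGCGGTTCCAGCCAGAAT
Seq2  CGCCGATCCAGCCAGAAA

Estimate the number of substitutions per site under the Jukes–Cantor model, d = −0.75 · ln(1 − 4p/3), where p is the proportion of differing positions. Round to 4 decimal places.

Mismatches occur at site 4 (G↔C), site 6 (T↔A), site 18 (T↔A).
p = 3/18 = 0.166667.
d = −0.75 · ln(1 − (4/3)·0.166667) = −0.75 · ln(0.777777) = −0.75 · (-0.251315) = 0.1885.

0.1885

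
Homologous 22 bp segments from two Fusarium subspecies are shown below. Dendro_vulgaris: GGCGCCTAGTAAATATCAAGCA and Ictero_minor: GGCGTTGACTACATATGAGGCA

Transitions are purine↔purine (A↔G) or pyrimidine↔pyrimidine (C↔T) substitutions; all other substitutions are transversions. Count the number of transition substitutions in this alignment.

3

Differing sites — 5:C/T (Ti); 6:C/T (Ti); 7:T/G (Tv); 9:G/C (Tv); 12:A/C (Tv); 17:C/G (Tv); 19:A/G (Ti).
Of the 7 differences, 3 transitions and 4 transversions, so the answer is 3.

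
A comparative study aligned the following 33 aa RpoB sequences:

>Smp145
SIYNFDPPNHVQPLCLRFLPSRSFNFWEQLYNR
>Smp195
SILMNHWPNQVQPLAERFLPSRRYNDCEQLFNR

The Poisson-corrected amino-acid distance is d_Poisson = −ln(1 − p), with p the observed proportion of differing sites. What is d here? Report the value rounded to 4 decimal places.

0.5008

The sequences differ at positions 3 (Y/L), 4 (N/M), 5 (F/N), 6 (D/H), 7 (P/W), 10 (H/Q), 15 (C/A), 16 (L/E), 23 (S/R), 24 (F/Y), 26 (F/D), 27 (W/C), 31 (Y/F).
p = 13/33 = 0.393939.
d = −ln(1 − 0.393939) = −ln(0.606061) = 0.5008.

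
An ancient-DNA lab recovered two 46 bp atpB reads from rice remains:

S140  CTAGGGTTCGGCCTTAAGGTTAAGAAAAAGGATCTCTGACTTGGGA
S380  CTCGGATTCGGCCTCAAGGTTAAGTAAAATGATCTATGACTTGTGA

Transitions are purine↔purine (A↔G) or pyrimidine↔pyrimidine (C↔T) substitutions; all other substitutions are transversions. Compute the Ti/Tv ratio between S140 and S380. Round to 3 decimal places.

The sequences differ at positions 3 (A/C, transversion), 6 (G/A, transition), 15 (T/C, transition), 25 (A/T, transversion), 30 (G/T, transversion), 36 (C/A, transversion), 44 (G/T, transversion).
Of the 7 differences, 2 transitions and 5 transversions, so Ti/Tv = 2/5 = 0.400.

0.400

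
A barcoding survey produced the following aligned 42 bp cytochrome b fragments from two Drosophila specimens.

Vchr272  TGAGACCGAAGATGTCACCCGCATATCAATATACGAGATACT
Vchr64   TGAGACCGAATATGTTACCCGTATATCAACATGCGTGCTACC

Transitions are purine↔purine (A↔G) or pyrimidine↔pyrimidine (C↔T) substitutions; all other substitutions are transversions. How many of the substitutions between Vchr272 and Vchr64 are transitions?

Mismatches occur at site 11 (G→T, transversion), site 16 (C→T, transition), site 22 (C→T, transition), site 30 (T→C, transition), site 33 (A→G, transition), site 36 (A→T, transversion), site 38 (A→C, transversion), site 42 (T→C, transition).
Of the 8 differences, 5 transitions and 3 transversions, so the answer is 5.

5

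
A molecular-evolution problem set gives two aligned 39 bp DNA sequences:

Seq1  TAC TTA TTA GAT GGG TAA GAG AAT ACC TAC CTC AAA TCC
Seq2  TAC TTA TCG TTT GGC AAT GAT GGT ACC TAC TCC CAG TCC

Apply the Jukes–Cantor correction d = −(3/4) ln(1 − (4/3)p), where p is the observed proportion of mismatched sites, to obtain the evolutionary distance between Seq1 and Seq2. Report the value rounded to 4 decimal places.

Differing sites — 8:T/C; 9:A/G; 10:G/T; 11:A/T; 15:G/C; 16:T/A; 18:A/T; 21:G/T; 22:A/G; 23:A/G; 31:C/T; 32:T/C; 34:A/C; 36:A/G.
p = 14/39 = 0.358974.
d = −0.75 · ln(1 − (4/3)·0.358974) = −0.75 · ln(0.521368) = −0.75 · (-0.651299) = 0.4885.

0.4885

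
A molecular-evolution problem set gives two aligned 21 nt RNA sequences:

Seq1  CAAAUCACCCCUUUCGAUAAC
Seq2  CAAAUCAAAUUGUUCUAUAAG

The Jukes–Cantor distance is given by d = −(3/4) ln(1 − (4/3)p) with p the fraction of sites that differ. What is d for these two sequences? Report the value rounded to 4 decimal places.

0.4408

The sequences differ at positions 8 (C/A), 9 (C/A), 10 (C/U), 11 (C/U), 12 (U/G), 16 (G/U), 21 (C/G).
p = 7/21 = 0.333333.
d = −0.75 · ln(1 − (4/3)·0.333333) = −0.75 · ln(0.555556) = −0.75 · (-0.587786) = 0.4408.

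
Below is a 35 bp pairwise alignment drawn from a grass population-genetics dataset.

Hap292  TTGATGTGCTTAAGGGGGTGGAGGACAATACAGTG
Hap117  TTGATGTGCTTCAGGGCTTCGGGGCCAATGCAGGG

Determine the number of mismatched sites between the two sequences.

Mismatches occur at site 12 (A→C), site 17 (G→C), site 18 (G→T), site 20 (G→C), site 22 (A→G), site 25 (A→C), site 30 (A→G), site 34 (T→G).
That gives 8 mismatches out of 35 aligned sites, so the Hamming distance is 8.

8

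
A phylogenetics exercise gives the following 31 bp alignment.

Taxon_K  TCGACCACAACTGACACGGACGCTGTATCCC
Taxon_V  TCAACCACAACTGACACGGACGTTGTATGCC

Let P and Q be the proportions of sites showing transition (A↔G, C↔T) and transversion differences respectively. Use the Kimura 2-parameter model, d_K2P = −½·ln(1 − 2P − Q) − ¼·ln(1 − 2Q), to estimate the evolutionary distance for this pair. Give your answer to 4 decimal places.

0.1046

Mismatches occur at site 3 (G→A, transition), site 23 (C→T, transition), site 29 (C→G, transversion).
Of the 3 differences, 2 transitions and 1 transversion over 31 sites: P = 2/31 = 0.064516, Q = 1/31 = 0.032258.
d = −0.5·ln(0.838710) − 0.25·ln(0.935484) = −0.5·(-0.175890) − 0.25·(-0.066691) = 0.1046.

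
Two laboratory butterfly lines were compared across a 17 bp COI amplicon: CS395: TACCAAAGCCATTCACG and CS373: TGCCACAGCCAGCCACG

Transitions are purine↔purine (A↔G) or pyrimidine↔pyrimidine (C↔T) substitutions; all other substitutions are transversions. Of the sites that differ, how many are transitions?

Mismatches occur at site 2 (A→G, transition), site 6 (A→C, transversion), site 12 (T→G, transversion), site 13 (T→C, transition).
Of the 4 differences, 2 transitions and 2 transversions, so the answer is 2.

2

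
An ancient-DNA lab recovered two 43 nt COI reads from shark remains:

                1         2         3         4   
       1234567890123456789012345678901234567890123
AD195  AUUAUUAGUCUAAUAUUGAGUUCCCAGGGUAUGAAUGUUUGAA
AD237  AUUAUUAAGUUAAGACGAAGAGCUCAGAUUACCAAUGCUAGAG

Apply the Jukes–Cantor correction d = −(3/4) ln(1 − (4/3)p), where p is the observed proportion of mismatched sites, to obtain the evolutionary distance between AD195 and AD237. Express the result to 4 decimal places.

0.5617

Mismatches occur at site 8 (G/A), site 9 (U/G), site 10 (C/U), site 14 (U/G), site 16 (U/C), site 17 (U/G), site 18 (G/A), site 21 (U/A), site 22 (U/G), site 24 (C/U), site 28 (G/A), site 29 (G/U), site 32 (U/C), site 33 (G/C), site 38 (U/C), site 40 (U/A), site 43 (A/G).
p = 17/43 = 0.395349.
d = −0.75 · ln(1 − (4/3)·0.395349) = −0.75 · ln(0.472868) = −0.75 · (-0.748939) = 0.5617.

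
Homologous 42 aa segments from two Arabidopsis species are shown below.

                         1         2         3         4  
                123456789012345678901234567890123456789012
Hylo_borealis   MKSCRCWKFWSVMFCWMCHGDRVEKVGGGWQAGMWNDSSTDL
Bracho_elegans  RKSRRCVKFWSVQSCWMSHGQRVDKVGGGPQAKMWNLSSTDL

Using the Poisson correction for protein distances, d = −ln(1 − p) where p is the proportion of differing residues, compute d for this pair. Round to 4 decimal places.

The sequences differ at positions 1 (M/R), 4 (C/R), 7 (W/V), 13 (M/Q), 14 (F/S), 18 (C/S), 21 (D/Q), 24 (E/D), 30 (W/P), 33 (G/K), 37 (D/L).
p = 11/42 = 0.261905.
d = −ln(1 − 0.261905) = −ln(0.738095) = 0.3037.

0.3037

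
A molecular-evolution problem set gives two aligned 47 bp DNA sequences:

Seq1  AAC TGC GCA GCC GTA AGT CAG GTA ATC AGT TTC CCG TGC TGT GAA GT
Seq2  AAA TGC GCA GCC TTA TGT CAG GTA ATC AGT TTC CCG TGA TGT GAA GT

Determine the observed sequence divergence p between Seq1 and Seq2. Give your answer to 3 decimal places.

The sequences differ at positions 3 (C/A), 13 (G/T), 16 (A/T), 39 (C/A).
There are 4 differences over 47 sites, so p = 4/47 = 0.085.

0.085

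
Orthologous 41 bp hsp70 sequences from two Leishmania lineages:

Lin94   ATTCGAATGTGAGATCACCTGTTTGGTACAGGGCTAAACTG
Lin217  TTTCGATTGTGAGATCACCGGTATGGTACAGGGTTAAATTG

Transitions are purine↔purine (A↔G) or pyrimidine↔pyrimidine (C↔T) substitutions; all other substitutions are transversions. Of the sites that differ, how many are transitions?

The sequences differ at positions 1 (A/T, transversion), 7 (A/T, transversion), 20 (T/G, transversion), 23 (T/A, transversion), 34 (C/T, transition), 39 (C/T, transition).
Of the 6 differences, 2 transitions and 4 transversions, so the answer is 2.

2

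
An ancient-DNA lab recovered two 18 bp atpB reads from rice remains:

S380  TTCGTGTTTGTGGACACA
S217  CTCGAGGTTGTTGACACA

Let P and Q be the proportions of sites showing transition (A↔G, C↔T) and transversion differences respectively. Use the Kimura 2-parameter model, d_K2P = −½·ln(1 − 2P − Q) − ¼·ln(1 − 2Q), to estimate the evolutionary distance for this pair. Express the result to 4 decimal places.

Mismatches occur at site 1 (T↔C, transition), site 5 (T↔A, transversion), site 7 (T↔G, transversion), site 12 (G↔T, transversion).
Of the 4 differences, 1 transition and 3 transversions over 18 sites: P = 1/18 = 0.055556, Q = 3/18 = 0.166667.
d = −0.5·ln(0.722221) − 0.25·ln(0.666666) = −0.5·(-0.325424) − 0.25·(-0.405466) = 0.2641.

0.2641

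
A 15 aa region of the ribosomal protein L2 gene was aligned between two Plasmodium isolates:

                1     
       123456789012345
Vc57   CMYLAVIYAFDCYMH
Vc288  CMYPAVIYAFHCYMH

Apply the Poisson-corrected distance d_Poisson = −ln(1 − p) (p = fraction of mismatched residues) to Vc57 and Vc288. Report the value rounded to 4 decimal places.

0.1431

The sequences differ at positions 4 (L/P), 11 (D/H).
p = 2/15 = 0.133333.
d = −ln(1 − 0.133333) = −ln(0.866667) = 0.1431.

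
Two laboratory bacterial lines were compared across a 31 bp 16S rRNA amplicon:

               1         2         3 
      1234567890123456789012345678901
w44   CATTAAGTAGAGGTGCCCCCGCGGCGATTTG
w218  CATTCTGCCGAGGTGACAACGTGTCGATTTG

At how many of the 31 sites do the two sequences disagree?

9

The sequences differ at positions 5 (A/C), 6 (A/T), 8 (T/C), 9 (A/C), 16 (C/A), 18 (C/A), 19 (C/A), 22 (C/T), 24 (G/T).
That gives 9 mismatches out of 31 aligned sites, so the Hamming distance is 9.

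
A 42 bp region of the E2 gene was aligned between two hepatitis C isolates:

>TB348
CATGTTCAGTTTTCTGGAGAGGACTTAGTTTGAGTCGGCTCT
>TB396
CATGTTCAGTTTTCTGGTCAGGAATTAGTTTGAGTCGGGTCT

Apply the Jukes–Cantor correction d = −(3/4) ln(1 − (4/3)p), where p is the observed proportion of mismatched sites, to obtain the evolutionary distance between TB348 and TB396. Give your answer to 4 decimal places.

Differing sites — 18:A/T; 19:G/C; 24:C/A; 39:C/G.
p = 4/42 = 0.095238.
d = −0.75 · ln(1 − (4/3)·0.095238) = −0.75 · ln(0.873016) = −0.75 · (-0.135801) = 0.1019.

0.1019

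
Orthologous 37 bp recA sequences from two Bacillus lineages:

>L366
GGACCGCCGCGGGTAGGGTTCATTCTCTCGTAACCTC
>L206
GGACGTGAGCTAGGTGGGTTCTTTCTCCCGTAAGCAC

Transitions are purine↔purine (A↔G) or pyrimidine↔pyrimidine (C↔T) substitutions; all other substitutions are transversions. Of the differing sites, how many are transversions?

10

The sequences differ at positions 5 (C/G, transversion), 6 (G/T, transversion), 7 (C/G, transversion), 8 (C/A, transversion), 11 (G/T, transversion), 12 (G/A, transition), 14 (T/G, transversion), 15 (A/T, transversion), 22 (A/T, transversion), 28 (T/C, transition), 34 (C/G, transversion), 36 (T/A, transversion).
Of the 12 differences, 2 transitions and 10 transversions, so the answer is 10.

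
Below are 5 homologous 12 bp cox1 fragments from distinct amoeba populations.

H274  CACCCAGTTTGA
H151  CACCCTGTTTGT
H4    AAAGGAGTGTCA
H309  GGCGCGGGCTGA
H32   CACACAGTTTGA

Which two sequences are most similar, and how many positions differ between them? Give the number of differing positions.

Pairwise Hamming distances:
  H274 vs H151: 2
  H274 vs H4: 6
  H274 vs H309: 6
  H274 vs H32: 1
  H151 vs H4: 8
  H151 vs H309: 7
  H151 vs H32: 3
  H4 vs H309: 8
  H4 vs H32: 6
  H309 vs H32: 6
The smallest is 1, between H274 and H32.

1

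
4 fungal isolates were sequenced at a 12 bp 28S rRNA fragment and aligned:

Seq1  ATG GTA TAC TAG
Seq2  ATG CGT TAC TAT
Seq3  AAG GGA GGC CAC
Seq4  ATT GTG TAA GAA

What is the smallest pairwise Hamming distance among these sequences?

4

Pairwise Hamming distances:
  Seq1 vs Seq2: 4
  Seq1 vs Seq3: 6
  Seq1 vs Seq4: 5
  Seq2 vs Seq3: 7
  Seq2 vs Seq4: 7
  Seq3 vs Seq4: 9
The smallest is 4, between Seq1 and Seq2.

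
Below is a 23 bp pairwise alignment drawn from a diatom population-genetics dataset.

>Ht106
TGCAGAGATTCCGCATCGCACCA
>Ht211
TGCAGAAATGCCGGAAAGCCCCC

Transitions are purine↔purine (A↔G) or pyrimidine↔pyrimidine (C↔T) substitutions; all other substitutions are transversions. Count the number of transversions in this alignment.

Mismatches occur at site 7 (G↔A, transition), site 10 (T↔G, transversion), site 14 (C↔G, transversion), site 16 (T↔A, transversion), site 17 (C↔A, transversion), site 20 (A↔C, transversion), site 23 (A↔C, transversion).
Of the 7 differences, 1 transition and 6 transversions, so the answer is 6.

6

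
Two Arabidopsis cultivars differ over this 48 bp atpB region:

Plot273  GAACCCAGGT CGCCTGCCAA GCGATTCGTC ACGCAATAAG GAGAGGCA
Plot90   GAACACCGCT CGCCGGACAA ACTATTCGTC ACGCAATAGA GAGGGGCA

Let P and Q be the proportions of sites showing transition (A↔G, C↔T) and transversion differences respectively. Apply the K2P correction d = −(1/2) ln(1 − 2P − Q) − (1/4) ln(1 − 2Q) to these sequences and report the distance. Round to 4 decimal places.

0.2443

Mismatches occur at site 5 (C↔A, transversion), site 7 (A↔C, transversion), site 9 (G↔C, transversion), site 15 (T↔G, transversion), site 17 (C↔A, transversion), site 21 (G↔A, transition), site 23 (G↔T, transversion), site 39 (A↔G, transition), site 40 (G↔A, transition), site 44 (A↔G, transition).
Of the 10 differences, 4 transitions and 6 transversions over 48 sites: P = 4/48 = 0.083333, Q = 6/48 = 0.125000.
d = −0.5·ln(0.708334) − 0.25·ln(0.750000) = −0.5·(-0.344840) − 0.25·(-0.287682) = 0.2443.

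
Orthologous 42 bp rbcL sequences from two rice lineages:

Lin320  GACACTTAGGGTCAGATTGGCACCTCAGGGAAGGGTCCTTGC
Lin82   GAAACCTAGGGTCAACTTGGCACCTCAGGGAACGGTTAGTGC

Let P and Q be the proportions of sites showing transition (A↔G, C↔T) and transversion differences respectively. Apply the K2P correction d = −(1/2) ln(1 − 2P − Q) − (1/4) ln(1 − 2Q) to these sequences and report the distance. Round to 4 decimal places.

The sequences differ at positions 3 (C/A, transversion), 6 (T/C, transition), 15 (G/A, transition), 16 (A/C, transversion), 33 (G/C, transversion), 37 (C/T, transition), 38 (C/A, transversion), 39 (T/G, transversion).
Of the 8 differences, 3 transitions and 5 transversions over 42 sites: P = 3/42 = 0.071429, Q = 5/42 = 0.119048.
d = −0.5·ln(0.738094) − 0.25·ln(0.761904) = −0.5·(-0.303684) − 0.25·(-0.271935) = 0.2198.

0.2198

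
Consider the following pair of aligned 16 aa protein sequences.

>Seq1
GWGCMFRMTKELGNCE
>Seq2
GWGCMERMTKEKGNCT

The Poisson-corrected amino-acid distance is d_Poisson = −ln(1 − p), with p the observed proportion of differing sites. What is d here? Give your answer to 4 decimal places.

Differing sites — 6:F/E; 12:L/K; 16:E/T.
p = 3/16 = 0.187500.
d = −ln(1 − 0.187500) = −ln(0.812500) = 0.2076.

0.2076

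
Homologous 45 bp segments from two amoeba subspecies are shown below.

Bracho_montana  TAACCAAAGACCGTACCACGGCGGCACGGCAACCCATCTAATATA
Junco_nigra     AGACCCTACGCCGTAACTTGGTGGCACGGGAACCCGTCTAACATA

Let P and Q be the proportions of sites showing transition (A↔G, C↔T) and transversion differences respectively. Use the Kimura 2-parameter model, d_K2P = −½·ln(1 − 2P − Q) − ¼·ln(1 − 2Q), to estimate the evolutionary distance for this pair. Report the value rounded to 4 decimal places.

Differing sites — 1:T/A (Tv); 2:A/G (Ti); 6:A/C (Tv); 7:A/T (Tv); 9:G/C (Tv); 10:A/G (Ti); 16:C/A (Tv); 18:A/T (Tv); 19:C/T (Ti); 22:C/T (Ti); 30:C/G (Tv); 36:A/G (Ti); 42:T/C (Ti).
Of the 13 differences, 6 transitions and 7 transversions over 45 sites: P = 6/45 = 0.133333, Q = 7/45 = 0.155556.
d = −0.5·ln(0.577778) − 0.25·ln(0.688888) = −0.5·(-0.548566) − 0.25·(-0.372677) = 0.3675.

0.3675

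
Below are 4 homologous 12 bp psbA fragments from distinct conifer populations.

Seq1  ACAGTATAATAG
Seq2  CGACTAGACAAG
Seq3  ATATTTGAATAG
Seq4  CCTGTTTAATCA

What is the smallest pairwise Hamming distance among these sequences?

4

Pairwise Hamming distances:
  Seq1 vs Seq2: 6
  Seq1 vs Seq3: 4
  Seq1 vs Seq4: 5
  Seq2 vs Seq3: 6
  Seq2 vs Seq4: 9
  Seq3 vs Seq4: 7
The smallest is 4, between Seq1 and Seq3.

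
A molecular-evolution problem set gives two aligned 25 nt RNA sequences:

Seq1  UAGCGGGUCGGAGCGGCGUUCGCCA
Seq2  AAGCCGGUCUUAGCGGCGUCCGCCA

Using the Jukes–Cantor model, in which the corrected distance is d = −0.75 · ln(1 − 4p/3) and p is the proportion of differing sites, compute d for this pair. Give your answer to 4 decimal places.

Mismatches occur at site 1 (U↔A), site 5 (G↔C), site 10 (G↔U), site 11 (G↔U), site 20 (U↔C).
p = 5/25 = 0.200000.
d = −0.75 · ln(1 − (4/3)·0.200000) = −0.75 · ln(0.733333) = −0.75 · (-0.310155) = 0.2326.

0.2326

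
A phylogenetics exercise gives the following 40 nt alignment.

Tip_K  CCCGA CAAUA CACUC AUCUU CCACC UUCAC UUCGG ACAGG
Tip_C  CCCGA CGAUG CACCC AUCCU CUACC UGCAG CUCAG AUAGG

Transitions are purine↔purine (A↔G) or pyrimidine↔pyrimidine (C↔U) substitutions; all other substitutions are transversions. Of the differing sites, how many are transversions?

2

Mismatches occur at site 7 (A↔G, transition), site 10 (A↔G, transition), site 14 (U↔C, transition), site 19 (U↔C, transition), site 22 (C↔U, transition), site 27 (U↔G, transversion), site 30 (C↔G, transversion), site 31 (U↔C, transition), site 34 (G↔A, transition), site 37 (C↔U, transition).
Of the 10 differences, 8 transitions and 2 transversions, so the answer is 2.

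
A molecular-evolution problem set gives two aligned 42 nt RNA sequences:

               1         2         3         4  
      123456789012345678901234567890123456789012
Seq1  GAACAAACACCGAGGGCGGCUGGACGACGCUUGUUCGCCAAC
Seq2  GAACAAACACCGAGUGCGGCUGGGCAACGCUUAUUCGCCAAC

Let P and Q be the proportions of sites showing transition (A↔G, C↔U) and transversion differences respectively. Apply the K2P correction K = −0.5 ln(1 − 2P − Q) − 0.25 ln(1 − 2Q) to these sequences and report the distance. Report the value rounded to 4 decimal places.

Differing sites — 15:G/U (Tv); 24:A/G (Ti); 26:G/A (Ti); 33:G/A (Ti).
Of the 4 differences, 3 transitions and 1 transversion over 42 sites: P = 3/42 = 0.071429, Q = 1/42 = 0.023810.
d = −0.5·ln(0.833332) − 0.25·ln(0.952380) = −0.5·(-0.182323) − 0.25·(-0.048791) = 0.1034.

0.1034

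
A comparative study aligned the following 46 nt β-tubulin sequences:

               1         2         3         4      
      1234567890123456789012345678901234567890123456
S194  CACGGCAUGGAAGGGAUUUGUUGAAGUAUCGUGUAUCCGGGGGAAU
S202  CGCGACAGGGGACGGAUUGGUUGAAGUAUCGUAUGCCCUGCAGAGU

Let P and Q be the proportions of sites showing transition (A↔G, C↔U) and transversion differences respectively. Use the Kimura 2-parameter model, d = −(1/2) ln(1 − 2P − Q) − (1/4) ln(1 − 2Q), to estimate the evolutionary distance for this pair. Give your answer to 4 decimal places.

The sequences differ at positions 2 (A/G, transition), 5 (G/A, transition), 8 (U/G, transversion), 11 (A/G, transition), 13 (G/C, transversion), 19 (U/G, transversion), 33 (G/A, transition), 35 (A/G, transition), 36 (U/C, transition), 39 (G/U, transversion), 41 (G/C, transversion), 42 (G/A, transition), 45 (A/G, transition).
Of the 13 differences, 8 transitions and 5 transversions over 46 sites: P = 8/46 = 0.173913, Q = 5/46 = 0.108696.
d = −0.5·ln(0.543478) − 0.25·ln(0.782608) = −0.5·(-0.609766) − 0.25·(-0.245123) = 0.3662.

0.3662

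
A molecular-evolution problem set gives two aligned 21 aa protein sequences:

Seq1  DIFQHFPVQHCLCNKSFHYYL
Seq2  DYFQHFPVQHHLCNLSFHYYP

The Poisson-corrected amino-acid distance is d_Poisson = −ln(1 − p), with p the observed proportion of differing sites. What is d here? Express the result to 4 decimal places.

0.2113

Differing sites — 2:I/Y; 11:C/H; 15:K/L; 21:L/P.
p = 4/21 = 0.190476.
d = −ln(1 − 0.190476) = −ln(0.809524) = 0.2113.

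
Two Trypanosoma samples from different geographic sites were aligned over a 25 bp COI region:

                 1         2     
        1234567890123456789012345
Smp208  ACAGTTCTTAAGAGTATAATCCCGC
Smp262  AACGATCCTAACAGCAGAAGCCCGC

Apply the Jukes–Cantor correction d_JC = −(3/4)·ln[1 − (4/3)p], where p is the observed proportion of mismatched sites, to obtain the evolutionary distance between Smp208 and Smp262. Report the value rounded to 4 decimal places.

The sequences differ at positions 2 (C/A), 3 (A/C), 5 (T/A), 8 (T/C), 12 (G/C), 15 (T/C), 17 (T/G), 20 (T/G).
p = 8/25 = 0.320000.
d = −0.75 · ln(1 − (4/3)·0.320000) = −0.75 · ln(0.573333) = −0.75 · (-0.556289) = 0.4172.

0.4172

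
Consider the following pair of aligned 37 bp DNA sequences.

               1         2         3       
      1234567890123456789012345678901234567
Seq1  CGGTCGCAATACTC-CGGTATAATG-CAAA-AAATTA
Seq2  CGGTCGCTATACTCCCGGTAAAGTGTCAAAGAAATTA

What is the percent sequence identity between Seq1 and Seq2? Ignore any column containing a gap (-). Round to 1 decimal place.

Excluding the 3 gap columns leaves 34 comparable sites.
Mismatches occur at site 8 (A/T), site 21 (T/A), site 23 (A/G).
31 of the 34 comparable sites match, so the percent identity is 31/34 × 100 = 91.2%.

91.2%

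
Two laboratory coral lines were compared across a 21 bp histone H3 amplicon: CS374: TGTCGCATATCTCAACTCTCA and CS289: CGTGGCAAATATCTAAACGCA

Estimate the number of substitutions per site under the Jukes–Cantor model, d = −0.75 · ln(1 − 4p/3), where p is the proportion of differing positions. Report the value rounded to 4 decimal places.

0.5319

Differing sites — 1:T/C; 4:C/G; 8:T/A; 11:C/A; 14:A/T; 16:C/A; 17:T/A; 19:T/G.
p = 8/21 = 0.380952.
d = −0.75 · ln(1 − (4/3)·0.380952) = −0.75 · ln(0.492064) = −0.75 · (-0.709146) = 0.5319.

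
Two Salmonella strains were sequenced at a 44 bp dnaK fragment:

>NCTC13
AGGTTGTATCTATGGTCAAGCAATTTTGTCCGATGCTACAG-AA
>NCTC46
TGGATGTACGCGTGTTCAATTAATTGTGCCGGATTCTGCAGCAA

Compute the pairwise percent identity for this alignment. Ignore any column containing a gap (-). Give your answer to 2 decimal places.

67.44%

Excluding the 1 gap column leaves 43 comparable sites.
Differing sites — 1:A/T; 4:T/A; 9:T/C; 10:C/G; 11:T/C; 12:A/G; 15:G/T; 20:G/T; 21:C/T; 26:T/G; 29:T/C; 31:C/G; 35:G/T; 38:A/G.
29 of the 43 comparable sites match, so the percent identity is 29/43 × 100 = 67.44%.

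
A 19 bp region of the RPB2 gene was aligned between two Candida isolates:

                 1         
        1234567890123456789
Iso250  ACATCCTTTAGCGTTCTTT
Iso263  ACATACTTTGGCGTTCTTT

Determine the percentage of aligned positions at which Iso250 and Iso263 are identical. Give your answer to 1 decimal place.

89.5%

The sequences differ at positions 5 (C/A), 10 (A/G).
17 of the 19 sites match, so the percent identity is 17/19 × 100 = 89.5%.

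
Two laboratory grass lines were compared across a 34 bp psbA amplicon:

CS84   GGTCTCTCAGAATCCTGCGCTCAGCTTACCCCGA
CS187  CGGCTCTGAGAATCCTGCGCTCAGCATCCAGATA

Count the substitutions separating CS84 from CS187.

The sequences differ at positions 1 (G/C), 3 (T/G), 8 (C/G), 26 (T/A), 28 (A/C), 30 (C/A), 31 (C/G), 32 (C/A), 33 (G/T).
That gives 9 mismatches out of 34 aligned sites, so the Hamming distance is 9.

9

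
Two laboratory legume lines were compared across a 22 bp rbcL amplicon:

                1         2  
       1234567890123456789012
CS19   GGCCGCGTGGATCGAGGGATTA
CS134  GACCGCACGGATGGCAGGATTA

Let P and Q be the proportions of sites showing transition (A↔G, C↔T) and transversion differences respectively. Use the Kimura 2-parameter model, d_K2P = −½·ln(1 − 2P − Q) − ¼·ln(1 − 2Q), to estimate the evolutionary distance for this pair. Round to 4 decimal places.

0.3532

Differing sites — 2:G/A (Ti); 7:G/A (Ti); 8:T/C (Ti); 13:C/G (Tv); 15:A/C (Tv); 16:G/A (Ti).
Of the 6 differences, 4 transitions and 2 transversions over 22 sites: P = 4/22 = 0.181818, Q = 2/22 = 0.090909.
d = −0.5·ln(0.545455) − 0.25·ln(0.818182) = −0.5·(-0.606135) − 0.25·(-0.200670) = 0.3532.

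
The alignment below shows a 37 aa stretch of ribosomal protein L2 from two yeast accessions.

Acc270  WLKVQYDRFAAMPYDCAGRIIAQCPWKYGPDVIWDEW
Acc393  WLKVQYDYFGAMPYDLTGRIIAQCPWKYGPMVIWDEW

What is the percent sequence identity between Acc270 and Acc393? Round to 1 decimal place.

86.5%

Mismatches occur at site 8 (R→Y), site 10 (A→G), site 16 (C→L), site 17 (A→T), site 31 (D→M).
32 of the 37 sites match, so the percent identity is 32/37 × 100 = 86.5%.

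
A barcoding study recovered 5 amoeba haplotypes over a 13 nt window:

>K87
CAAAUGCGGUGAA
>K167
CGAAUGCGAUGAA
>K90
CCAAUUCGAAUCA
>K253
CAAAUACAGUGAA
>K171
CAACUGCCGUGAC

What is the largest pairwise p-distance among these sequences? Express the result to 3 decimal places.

Pairwise Hamming distances:
  K87 vs K167: 2
  K87 vs K90: 6
  K87 vs K253: 2
  K87 vs K171: 3
  K167 vs K90: 5
  K167 vs K253: 4
  K167 vs K171: 5
  K90 vs K253: 7
  K90 vs K171: 9
  K253 vs K171: 4
The largest is 9 mismatches, between K90 and K171; p = 9/13 = 0.692.

0.692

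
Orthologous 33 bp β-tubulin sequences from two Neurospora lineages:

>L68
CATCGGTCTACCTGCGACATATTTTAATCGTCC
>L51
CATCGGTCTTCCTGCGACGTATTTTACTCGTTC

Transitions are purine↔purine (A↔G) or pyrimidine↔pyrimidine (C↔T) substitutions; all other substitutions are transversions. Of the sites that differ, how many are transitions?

2

Differing sites — 10:A/T (Tv); 19:A/G (Ti); 27:A/C (Tv); 32:C/T (Ti).
Of the 4 differences, 2 transitions and 2 transversions, so the answer is 2.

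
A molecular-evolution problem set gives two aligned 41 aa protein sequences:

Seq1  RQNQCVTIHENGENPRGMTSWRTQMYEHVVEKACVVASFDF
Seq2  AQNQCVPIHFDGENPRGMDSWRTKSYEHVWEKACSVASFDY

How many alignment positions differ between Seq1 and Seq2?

Mismatches occur at site 1 (R/A), site 7 (T/P), site 10 (E/F), site 11 (N/D), site 19 (T/D), site 24 (Q/K), site 25 (M/S), site 30 (V/W), site 35 (V/S), site 41 (F/Y).
That gives 10 mismatches out of 41 aligned sites, so the Hamming distance is 10.

10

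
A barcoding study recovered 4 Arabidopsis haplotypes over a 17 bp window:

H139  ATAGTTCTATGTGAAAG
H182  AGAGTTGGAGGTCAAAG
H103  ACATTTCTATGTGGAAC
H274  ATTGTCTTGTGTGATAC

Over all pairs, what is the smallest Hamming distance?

4

Pairwise Hamming distances:
  H139 vs H182: 5
  H139 vs H103: 4
  H139 vs H274: 6
  H182 vs H103: 8
  H182 vs H274: 10
  H103 vs H274: 8
The smallest is 4, between H139 and H103.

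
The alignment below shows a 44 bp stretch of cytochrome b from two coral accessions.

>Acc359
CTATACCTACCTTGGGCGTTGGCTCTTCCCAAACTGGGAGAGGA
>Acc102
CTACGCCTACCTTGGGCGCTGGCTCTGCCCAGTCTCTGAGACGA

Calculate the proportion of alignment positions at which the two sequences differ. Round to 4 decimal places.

0.2045

The sequences differ at positions 4 (T/C), 5 (A/G), 19 (T/C), 27 (T/G), 32 (A/G), 33 (A/T), 36 (G/C), 37 (G/T), 42 (G/C).
There are 9 differences over 44 sites, so p = 9/44 = 0.2045.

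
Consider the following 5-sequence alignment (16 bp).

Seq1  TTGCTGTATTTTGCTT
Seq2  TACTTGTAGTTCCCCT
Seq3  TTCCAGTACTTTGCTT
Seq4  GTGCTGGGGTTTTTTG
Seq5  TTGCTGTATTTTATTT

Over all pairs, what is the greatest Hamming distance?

Pairwise Hamming distances:
  Seq1 vs Seq2: 7
  Seq1 vs Seq3: 3
  Seq1 vs Seq4: 7
  Seq1 vs Seq5: 2
  Seq2 vs Seq3: 7
  Seq2 vs Seq4: 11
  Seq2 vs Seq5: 8
  Seq3 vs Seq4: 9
  Seq3 vs Seq5: 5
  Seq4 vs Seq5: 6
The largest is 11, between Seq2 and Seq4.

11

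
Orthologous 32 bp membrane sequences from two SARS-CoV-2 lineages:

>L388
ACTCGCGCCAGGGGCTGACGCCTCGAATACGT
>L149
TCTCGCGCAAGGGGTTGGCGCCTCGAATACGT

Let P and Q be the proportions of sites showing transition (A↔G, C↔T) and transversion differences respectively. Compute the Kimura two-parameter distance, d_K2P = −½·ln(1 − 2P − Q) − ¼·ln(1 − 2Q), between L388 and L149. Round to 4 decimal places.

0.1372

The sequences differ at positions 1 (A/T, transversion), 9 (C/A, transversion), 15 (C/T, transition), 18 (A/G, transition).
Of the 4 differences, 2 transitions and 2 transversions over 32 sites: P = 2/32 = 0.062500, Q = 2/32 = 0.062500.
d = −0.5·ln(0.812500) − 0.25·ln(0.875000) = −0.5·(-0.207639) − 0.25·(-0.133531) = 0.1372.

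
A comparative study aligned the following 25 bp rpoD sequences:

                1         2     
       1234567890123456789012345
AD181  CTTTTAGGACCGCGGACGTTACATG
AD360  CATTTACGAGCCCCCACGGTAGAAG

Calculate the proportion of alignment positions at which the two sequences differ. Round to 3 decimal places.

0.360

Mismatches occur at site 2 (T/A), site 7 (G/C), site 10 (C/G), site 12 (G/C), site 14 (G/C), site 15 (G/C), site 19 (T/G), site 22 (C/G), site 24 (T/A).
There are 9 differences over 25 sites, so p = 9/25 = 0.360.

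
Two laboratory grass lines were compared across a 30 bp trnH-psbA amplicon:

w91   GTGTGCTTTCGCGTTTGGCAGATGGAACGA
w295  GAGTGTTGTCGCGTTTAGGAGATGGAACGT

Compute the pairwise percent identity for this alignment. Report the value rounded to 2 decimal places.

80.00%

The sequences differ at positions 2 (T/A), 6 (C/T), 8 (T/G), 17 (G/A), 19 (C/G), 30 (A/T).
24 of the 30 sites match, so the percent identity is 24/30 × 100 = 80.00%.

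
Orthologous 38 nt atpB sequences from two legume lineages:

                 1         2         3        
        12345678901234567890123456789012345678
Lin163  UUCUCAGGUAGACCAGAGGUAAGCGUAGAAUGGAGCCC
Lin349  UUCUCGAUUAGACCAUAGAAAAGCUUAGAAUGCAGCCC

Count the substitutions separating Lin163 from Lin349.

The sequences differ at positions 6 (A/G), 7 (G/A), 8 (G/U), 16 (G/U), 19 (G/A), 20 (U/A), 25 (G/U), 33 (G/C).
That gives 8 mismatches out of 38 aligned sites, so the Hamming distance is 8.

8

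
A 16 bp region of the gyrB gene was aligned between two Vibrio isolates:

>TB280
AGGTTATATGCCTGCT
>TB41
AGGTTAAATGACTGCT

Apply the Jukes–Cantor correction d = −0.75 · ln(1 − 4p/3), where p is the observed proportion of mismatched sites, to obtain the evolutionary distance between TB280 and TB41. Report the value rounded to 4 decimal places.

0.1367

Mismatches occur at site 7 (T↔A), site 11 (C↔A).
p = 2/16 = 0.125000.
d = −0.75 · ln(1 − (4/3)·0.125000) = −0.75 · ln(0.833333) = −0.75 · (-0.182322) = 0.1367.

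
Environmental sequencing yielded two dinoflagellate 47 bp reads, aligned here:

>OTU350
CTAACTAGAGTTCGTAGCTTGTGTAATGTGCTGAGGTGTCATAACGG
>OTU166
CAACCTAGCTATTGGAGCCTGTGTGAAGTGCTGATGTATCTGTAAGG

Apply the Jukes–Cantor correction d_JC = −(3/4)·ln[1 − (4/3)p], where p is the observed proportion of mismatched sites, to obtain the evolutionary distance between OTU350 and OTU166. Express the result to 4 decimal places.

The sequences differ at positions 2 (T/A), 4 (A/C), 9 (A/C), 10 (G/T), 11 (T/A), 13 (C/T), 15 (T/G), 19 (T/C), 25 (A/G), 27 (T/A), 35 (G/T), 38 (G/A), 41 (A/T), 42 (T/G), 43 (A/T), 45 (C/A).
p = 16/47 = 0.340426.
d = −0.75 · ln(1 − (4/3)·0.340426) = −0.75 · ln(0.546099) = −0.75 · (-0.604955) = 0.4537.

0.4537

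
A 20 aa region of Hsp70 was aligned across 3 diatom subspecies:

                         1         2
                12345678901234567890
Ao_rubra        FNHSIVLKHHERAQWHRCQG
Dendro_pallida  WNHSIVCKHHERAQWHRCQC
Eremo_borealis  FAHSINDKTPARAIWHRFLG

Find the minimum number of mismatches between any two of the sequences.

3

Pairwise Hamming distances:
  Ao_rubra vs Dendro_pallida: 3
  Ao_rubra vs Eremo_borealis: 9
  Dendro_pallida vs Eremo_borealis: 11
The smallest is 3, between Ao_rubra and Dendro_pallida.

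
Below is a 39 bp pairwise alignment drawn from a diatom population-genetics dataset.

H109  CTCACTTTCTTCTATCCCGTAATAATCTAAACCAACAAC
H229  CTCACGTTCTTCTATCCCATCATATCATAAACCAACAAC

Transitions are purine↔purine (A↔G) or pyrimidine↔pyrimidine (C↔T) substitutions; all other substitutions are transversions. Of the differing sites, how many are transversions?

The sequences differ at positions 6 (T/G, transversion), 19 (G/A, transition), 21 (A/C, transversion), 25 (A/T, transversion), 26 (T/C, transition), 27 (C/A, transversion).
Of the 6 differences, 2 transitions and 4 transversions, so the answer is 4.

4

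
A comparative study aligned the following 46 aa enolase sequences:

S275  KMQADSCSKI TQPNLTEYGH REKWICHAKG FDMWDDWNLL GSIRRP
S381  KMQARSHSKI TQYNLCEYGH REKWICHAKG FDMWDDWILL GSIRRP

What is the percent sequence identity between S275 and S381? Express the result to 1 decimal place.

89.1%

The sequences differ at positions 5 (D/R), 7 (C/H), 13 (P/Y), 16 (T/C), 38 (N/I).
41 of the 46 sites match, so the percent identity is 41/46 × 100 = 89.1%.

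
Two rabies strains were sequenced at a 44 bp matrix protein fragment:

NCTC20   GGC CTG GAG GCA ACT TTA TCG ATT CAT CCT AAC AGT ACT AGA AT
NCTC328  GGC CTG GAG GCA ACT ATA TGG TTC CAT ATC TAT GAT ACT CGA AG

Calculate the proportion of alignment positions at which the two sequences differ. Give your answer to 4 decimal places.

0.2955

Differing sites — 16:T/A; 20:C/G; 22:A/T; 24:T/C; 28:C/A; 29:C/T; 30:T/C; 31:A/T; 33:C/T; 34:A/G; 35:G/A; 40:A/C; 44:T/G.
There are 13 differences over 44 sites, so p = 13/44 = 0.2955.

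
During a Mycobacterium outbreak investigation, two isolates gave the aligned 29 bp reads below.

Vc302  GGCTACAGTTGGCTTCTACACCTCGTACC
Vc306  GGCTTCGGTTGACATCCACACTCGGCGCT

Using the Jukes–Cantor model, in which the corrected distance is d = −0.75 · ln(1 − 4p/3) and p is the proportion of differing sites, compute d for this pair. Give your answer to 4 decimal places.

Mismatches occur at site 5 (A↔T), site 7 (A↔G), site 12 (G↔A), site 14 (T↔A), site 17 (T↔C), site 22 (C↔T), site 23 (T↔C), site 24 (C↔G), site 26 (T↔C), site 27 (A↔G), site 29 (C↔T).
p = 11/29 = 0.379310.
d = −0.75 · ln(1 − (4/3)·0.379310) = −0.75 · ln(0.494253) = −0.75 · (-0.704708) = 0.5285.

0.5285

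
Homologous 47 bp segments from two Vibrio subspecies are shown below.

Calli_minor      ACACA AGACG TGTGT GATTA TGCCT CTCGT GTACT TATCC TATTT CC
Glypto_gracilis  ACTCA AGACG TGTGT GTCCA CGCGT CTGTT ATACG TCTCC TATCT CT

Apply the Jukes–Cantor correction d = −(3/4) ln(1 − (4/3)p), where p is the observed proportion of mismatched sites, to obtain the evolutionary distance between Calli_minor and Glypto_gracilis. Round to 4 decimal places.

The sequences differ at positions 3 (A/T), 17 (A/T), 18 (T/C), 19 (T/C), 21 (T/C), 24 (C/G), 28 (C/G), 29 (G/T), 31 (G/A), 35 (T/G), 37 (A/C), 44 (T/C), 47 (C/T).
p = 13/47 = 0.276596.
d = −0.75 · ln(1 − (4/3)·0.276596) = −0.75 · ln(0.631205) = −0.75 · (-0.460125) = 0.3451.

0.3451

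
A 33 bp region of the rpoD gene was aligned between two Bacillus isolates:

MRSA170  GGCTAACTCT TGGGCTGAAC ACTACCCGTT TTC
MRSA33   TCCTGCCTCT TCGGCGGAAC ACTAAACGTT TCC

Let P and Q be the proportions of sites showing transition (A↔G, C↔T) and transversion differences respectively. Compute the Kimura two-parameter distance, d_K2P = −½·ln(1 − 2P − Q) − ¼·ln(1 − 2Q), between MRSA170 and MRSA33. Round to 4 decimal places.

0.3407

Differing sites — 1:G/T (Tv); 2:G/C (Tv); 5:A/G (Ti); 6:A/C (Tv); 12:G/C (Tv); 16:T/G (Tv); 25:C/A (Tv); 26:C/A (Tv); 32:T/C (Ti).
Of the 9 differences, 2 transitions and 7 transversions over 33 sites: P = 2/33 = 0.060606, Q = 7/33 = 0.212121.
d = −0.5·ln(0.666667) − 0.25·ln(0.575758) = −0.5·(-0.405465) − 0.25·(-0.552068) = 0.3407.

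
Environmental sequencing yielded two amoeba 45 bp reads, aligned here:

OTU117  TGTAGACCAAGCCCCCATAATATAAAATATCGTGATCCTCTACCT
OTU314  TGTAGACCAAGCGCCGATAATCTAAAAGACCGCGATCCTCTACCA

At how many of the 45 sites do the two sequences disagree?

7

Mismatches occur at site 13 (C↔G), site 16 (C↔G), site 22 (A↔C), site 28 (T↔G), site 30 (T↔C), site 33 (T↔C), site 45 (T↔A).
That gives 7 mismatches out of 45 aligned sites, so the Hamming distance is 7.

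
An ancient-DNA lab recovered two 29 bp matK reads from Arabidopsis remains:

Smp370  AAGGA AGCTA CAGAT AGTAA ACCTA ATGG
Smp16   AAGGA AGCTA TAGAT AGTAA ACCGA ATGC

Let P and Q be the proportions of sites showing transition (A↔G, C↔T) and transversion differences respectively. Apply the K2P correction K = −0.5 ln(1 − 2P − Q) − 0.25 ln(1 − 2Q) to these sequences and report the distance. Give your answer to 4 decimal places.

0.1113

Differing sites — 11:C/T (Ti); 24:T/G (Tv); 29:G/C (Tv).
Of the 3 differences, 1 transition and 2 transversions over 29 sites: P = 1/29 = 0.034483, Q = 2/29 = 0.068966.
d = −0.5·ln(0.862068) − 0.25·ln(0.862068) = −0.5·(-0.148421) − 0.25·(-0.148421) = 0.1113.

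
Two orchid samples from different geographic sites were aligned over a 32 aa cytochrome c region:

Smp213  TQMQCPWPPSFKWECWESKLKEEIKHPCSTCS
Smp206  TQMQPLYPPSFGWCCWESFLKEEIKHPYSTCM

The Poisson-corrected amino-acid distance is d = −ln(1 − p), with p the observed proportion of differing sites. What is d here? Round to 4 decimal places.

0.2877

The sequences differ at positions 5 (C/P), 6 (P/L), 7 (W/Y), 12 (K/G), 14 (E/C), 19 (K/F), 28 (C/Y), 32 (S/M).
p = 8/32 = 0.250000.
d = −ln(1 − 0.250000) = −ln(0.750000) = 0.2877.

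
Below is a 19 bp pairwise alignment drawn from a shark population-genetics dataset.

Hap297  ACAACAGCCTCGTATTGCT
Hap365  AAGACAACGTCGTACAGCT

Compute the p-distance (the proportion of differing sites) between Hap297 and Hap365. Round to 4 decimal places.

0.3158

The sequences differ at positions 2 (C/A), 3 (A/G), 7 (G/A), 9 (C/G), 15 (T/C), 16 (T/A).
There are 6 differences over 19 sites, so p = 6/19 = 0.3158.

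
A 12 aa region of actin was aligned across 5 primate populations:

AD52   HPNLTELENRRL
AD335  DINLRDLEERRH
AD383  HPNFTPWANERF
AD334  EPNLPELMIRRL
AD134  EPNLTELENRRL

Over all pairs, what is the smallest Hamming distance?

1

Pairwise Hamming distances:
  AD52 vs AD335: 6
  AD52 vs AD383: 6
  AD52 vs AD334: 4
  AD52 vs AD134: 1
  AD335 vs AD383: 10
  AD335 vs AD334: 7
  AD335 vs AD134: 6
  AD383 vs AD334: 9
  AD383 vs AD134: 7
  AD334 vs AD134: 3
The smallest is 1, between AD52 and AD134.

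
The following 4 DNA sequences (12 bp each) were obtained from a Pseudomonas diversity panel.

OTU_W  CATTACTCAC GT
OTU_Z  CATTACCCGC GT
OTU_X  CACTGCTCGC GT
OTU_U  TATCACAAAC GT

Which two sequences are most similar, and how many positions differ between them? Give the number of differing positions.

Pairwise Hamming distances:
  OTU_W vs OTU_Z: 2
  OTU_W vs OTU_X: 3
  OTU_W vs OTU_U: 4
  OTU_Z vs OTU_X: 3
  OTU_Z vs OTU_U: 5
  OTU_X vs OTU_U: 7
The smallest is 2, between OTU_W and OTU_Z.

2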